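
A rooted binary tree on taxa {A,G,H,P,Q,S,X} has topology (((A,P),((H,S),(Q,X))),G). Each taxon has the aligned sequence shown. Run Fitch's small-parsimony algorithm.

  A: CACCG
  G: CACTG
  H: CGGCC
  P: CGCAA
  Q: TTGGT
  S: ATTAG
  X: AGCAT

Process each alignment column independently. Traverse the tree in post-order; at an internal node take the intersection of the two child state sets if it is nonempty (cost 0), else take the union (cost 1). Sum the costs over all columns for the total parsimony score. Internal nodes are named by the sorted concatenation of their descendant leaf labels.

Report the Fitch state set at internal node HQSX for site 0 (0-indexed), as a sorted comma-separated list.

site 0, node AP: A={C} ∩ P={C} → {C} (+0)
site 0, node HS: H={C} ∪ S={A} → {A,C} (+1)
site 0, node QX: Q={T} ∪ X={A} → {A,T} (+1)
site 0, node HQSX: HS={A,C} ∩ QX={A,T} → {A} (+0)
site 0, node AHPQSX: AP={C} ∪ HQSX={A} → {A,C} (+1)
site 0, node AGHPQSX: AHPQSX={A,C} ∩ G={C} → {C} (+0)
site 1, node AP: A={A} ∪ P={G} → {A,G} (+1)
site 1, node HS: H={G} ∪ S={T} → {G,T} (+1)
site 1, node QX: Q={T} ∪ X={G} → {G,T} (+1)
site 1, node HQSX: HS={G,T} ∩ QX={G,T} → {G,T} (+0)
site 1, node AHPQSX: AP={A,G} ∩ HQSX={G,T} → {G} (+0)
site 1, node AGHPQSX: AHPQSX={G} ∪ G={A} → {A,G} (+1)
site 2, node AP: A={C} ∩ P={C} → {C} (+0)
site 2, node HS: H={G} ∪ S={T} → {G,T} (+1)
site 2, node QX: Q={G} ∪ X={C} → {C,G} (+1)
site 2, node HQSX: HS={G,T} ∩ QX={C,G} → {G} (+0)
site 2, node AHPQSX: AP={C} ∪ HQSX={G} → {C,G} (+1)
site 2, node AGHPQSX: AHPQSX={C,G} ∩ G={C} → {C} (+0)
site 3, node AP: A={C} ∪ P={A} → {A,C} (+1)
site 3, node HS: H={C} ∪ S={A} → {A,C} (+1)
site 3, node QX: Q={G} ∪ X={A} → {A,G} (+1)
site 3, node HQSX: HS={A,C} ∩ QX={A,G} → {A} (+0)
site 3, node AHPQSX: AP={A,C} ∩ HQSX={A} → {A} (+0)
site 3, node AGHPQSX: AHPQSX={A} ∪ G={T} → {A,T} (+1)
site 4, node AP: A={G} ∪ P={A} → {A,G} (+1)
site 4, node HS: H={C} ∪ S={G} → {C,G} (+1)
site 4, node QX: Q={T} ∩ X={T} → {T} (+0)
site 4, node HQSX: HS={C,G} ∪ QX={T} → {C,G,T} (+1)
site 4, node AHPQSX: AP={A,G} ∩ HQSX={C,G,T} → {G} (+0)
site 4, node AGHPQSX: AHPQSX={G} ∩ G={G} → {G} (+0)
per-site changes: [3, 4, 3, 4, 3]; total = 17

A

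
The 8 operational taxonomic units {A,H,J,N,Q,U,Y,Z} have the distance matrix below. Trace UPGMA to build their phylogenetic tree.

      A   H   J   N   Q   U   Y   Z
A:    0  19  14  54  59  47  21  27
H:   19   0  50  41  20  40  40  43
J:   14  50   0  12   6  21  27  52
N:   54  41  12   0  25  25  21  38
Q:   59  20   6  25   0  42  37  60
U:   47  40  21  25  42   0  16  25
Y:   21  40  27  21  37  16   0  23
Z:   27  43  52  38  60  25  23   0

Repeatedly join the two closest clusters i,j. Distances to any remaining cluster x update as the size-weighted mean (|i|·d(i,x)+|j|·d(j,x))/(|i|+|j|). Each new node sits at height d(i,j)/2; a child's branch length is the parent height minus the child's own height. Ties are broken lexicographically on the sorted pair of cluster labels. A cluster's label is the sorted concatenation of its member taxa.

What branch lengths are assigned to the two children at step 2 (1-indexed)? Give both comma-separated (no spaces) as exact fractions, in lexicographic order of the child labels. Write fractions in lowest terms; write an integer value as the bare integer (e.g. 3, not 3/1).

1. join J+Q (d=6) ⇒ JQ; edges |J|=3, |Q|=3
  updated: d(A,JQ)=73/2, d(H,JQ)=35, d(JQ,N)=37/2, d(JQ,U)=63/2, d(JQ,Y)=32, d(JQ,Z)=56
2. join U+Y (d=16) ⇒ UY; edges |U|=8, |Y|=8
  updated: d(A,UY)=34, d(H,UY)=40, d(JQ,UY)=127/4, d(N,UY)=23, d(UY,Z)=24
3. join JQ+N (d=37/2) ⇒ JNQ; edges |JQ|=25/4, |N|=37/4
  updated: d(A,JNQ)=127/3, d(H,JNQ)=37, d(JNQ,UY)=173/6, d(JNQ,Z)=50
4. join A+H (d=19) ⇒ AH; edges |A|=19/2, |H|=19/2
  updated: d(AH,JNQ)=119/3, d(AH,UY)=37, d(AH,Z)=35
5. join UY+Z (d=24) ⇒ UYZ; edges |UY|=4, |Z|=12
  updated: d(AH,UYZ)=109/3, d(JNQ,UYZ)=323/9
6. join JNQ+UYZ (d=323/9) ⇒ JNQUYZ; edges |JNQ|=313/36, |UYZ|=107/18
  updated: d(AH,JNQUYZ)=38
7. join AH+JNQUYZ (d=38) ⇒ AHJNQUYZ; edges |AH|=19/2, |JNQUYZ|=19/18
final tree: ((A:19/2,H:19/2):19/2,(((J:3,Q:3):25/4,N:37/4):313/36,((U:8,Y:8):4,Z:12):107/18):19/18)
total length: 3517/36

8,8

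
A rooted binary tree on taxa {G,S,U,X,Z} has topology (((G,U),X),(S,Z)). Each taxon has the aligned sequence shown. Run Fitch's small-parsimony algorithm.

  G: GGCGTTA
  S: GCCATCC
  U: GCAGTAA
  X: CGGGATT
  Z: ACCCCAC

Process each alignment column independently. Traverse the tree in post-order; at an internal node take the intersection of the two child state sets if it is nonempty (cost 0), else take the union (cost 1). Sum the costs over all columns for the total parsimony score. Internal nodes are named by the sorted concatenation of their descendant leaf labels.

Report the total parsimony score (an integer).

site 0, node GU: G={G} ∩ U={G} → {G} (+0)
site 0, node GUX: GU={G} ∪ X={C} → {C,G} (+1)
site 0, node SZ: S={G} ∪ Z={A} → {A,G} (+1)
site 0, node GSUXZ: GUX={C,G} ∩ SZ={A,G} → {G} (+0)
site 1, node GU: G={G} ∪ U={C} → {C,G} (+1)
site 1, node GUX: GU={C,G} ∩ X={G} → {G} (+0)
site 1, node SZ: S={C} ∩ Z={C} → {C} (+0)
site 1, node GSUXZ: GUX={G} ∪ SZ={C} → {C,G} (+1)
site 2, node GU: G={C} ∪ U={A} → {A,C} (+1)
site 2, node GUX: GU={A,C} ∪ X={G} → {A,C,G} (+1)
site 2, node SZ: S={C} ∩ Z={C} → {C} (+0)
site 2, node GSUXZ: GUX={A,C,G} ∩ SZ={C} → {C} (+0)
site 3, node GU: G={G} ∩ U={G} → {G} (+0)
site 3, node GUX: GU={G} ∩ X={G} → {G} (+0)
site 3, node SZ: S={A} ∪ Z={C} → {A,C} (+1)
site 3, node GSUXZ: GUX={G} ∪ SZ={A,C} → {A,C,G} (+1)
site 4, node GU: G={T} ∩ U={T} → {T} (+0)
site 4, node GUX: GU={T} ∪ X={A} → {A,T} (+1)
site 4, node SZ: S={T} ∪ Z={C} → {C,T} (+1)
site 4, node GSUXZ: GUX={A,T} ∩ SZ={C,T} → {T} (+0)
site 5, node GU: G={T} ∪ U={A} → {A,T} (+1)
site 5, node GUX: GU={A,T} ∩ X={T} → {T} (+0)
site 5, node SZ: S={C} ∪ Z={A} → {A,C} (+1)
site 5, node GSUXZ: GUX={T} ∪ SZ={A,C} → {A,C,T} (+1)
site 6, node GU: G={A} ∩ U={A} → {A} (+0)
site 6, node GUX: GU={A} ∪ X={T} → {A,T} (+1)
site 6, node SZ: S={C} ∩ Z={C} → {C} (+0)
site 6, node GSUXZ: GUX={A,T} ∪ SZ={C} → {A,C,T} (+1)
per-site changes: [2, 2, 2, 2, 2, 3, 2]; total = 15

15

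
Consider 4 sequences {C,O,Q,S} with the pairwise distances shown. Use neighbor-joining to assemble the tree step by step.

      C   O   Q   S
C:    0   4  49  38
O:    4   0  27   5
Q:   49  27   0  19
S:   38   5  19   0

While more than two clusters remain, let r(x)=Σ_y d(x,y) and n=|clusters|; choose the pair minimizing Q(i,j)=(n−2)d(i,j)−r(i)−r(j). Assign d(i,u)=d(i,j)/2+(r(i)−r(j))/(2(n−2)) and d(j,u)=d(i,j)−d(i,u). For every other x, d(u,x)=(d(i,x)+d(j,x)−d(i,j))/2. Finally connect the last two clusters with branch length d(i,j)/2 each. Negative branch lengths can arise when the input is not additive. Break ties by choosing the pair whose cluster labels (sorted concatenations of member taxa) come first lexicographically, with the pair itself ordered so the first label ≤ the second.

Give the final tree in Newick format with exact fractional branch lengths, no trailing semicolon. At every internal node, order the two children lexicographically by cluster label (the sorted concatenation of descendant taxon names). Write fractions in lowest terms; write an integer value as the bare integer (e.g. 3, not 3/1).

step 1: merge (C,O) at d=4, Q=-119; branch lengths C→63/4, O→-47/4; new cluster CO
  updated: d(CO,Q)=36, d(CO,S)=39/2
step 2: merge (CO,Q) at d=36, Q=-149/2; branch lengths CO→73/4, Q→71/4; new cluster COQ
  updated: d(COQ,S)=5/4
step 3: merge (COQ,S) at d=5/4; branch lengths COQ→5/8, S→5/8; new cluster COQS
final tree: (((C:63/4,O:-47/4):73/4,Q:71/4):5/8,S:5/8)
total length: 165/4

(((C:63/4,O:-47/4):73/4,Q:71/4):5/8,S:5/8)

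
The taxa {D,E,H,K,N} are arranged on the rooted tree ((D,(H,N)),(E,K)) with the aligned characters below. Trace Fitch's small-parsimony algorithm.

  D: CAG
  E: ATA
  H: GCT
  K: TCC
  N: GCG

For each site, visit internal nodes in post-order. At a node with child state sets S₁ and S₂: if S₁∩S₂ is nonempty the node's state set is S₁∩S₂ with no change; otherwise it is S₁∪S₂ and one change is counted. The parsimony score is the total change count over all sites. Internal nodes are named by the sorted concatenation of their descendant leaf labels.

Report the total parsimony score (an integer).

[col 0] HN: children H:{G}, N:{G} ∩→ {G}; cost 0
[col 0] DHN: children D:{C}, HN:{G} ∪→ {C,G}; cost 1
[col 0] EK: children E:{A}, K:{T} ∪→ {A,T}; cost 1
[col 0] DEHKN: children DHN:{C,G}, EK:{A,T} ∪→ {A,C,G,T}; cost 1
[col 1] HN: children H:{C}, N:{C} ∩→ {C}; cost 0
[col 1] DHN: children D:{A}, HN:{C} ∪→ {A,C}; cost 1
[col 1] EK: children E:{T}, K:{C} ∪→ {C,T}; cost 1
[col 1] DEHKN: children DHN:{A,C}, EK:{C,T} ∩→ {C}; cost 0
[col 2] HN: children H:{T}, N:{G} ∪→ {G,T}; cost 1
[col 2] DHN: children D:{G}, HN:{G,T} ∩→ {G}; cost 0
[col 2] EK: children E:{A}, K:{C} ∪→ {A,C}; cost 1
[col 2] DEHKN: children DHN:{G}, EK:{A,C} ∪→ {A,C,G}; cost 1
per-site changes: [3, 2, 3]; total = 8

8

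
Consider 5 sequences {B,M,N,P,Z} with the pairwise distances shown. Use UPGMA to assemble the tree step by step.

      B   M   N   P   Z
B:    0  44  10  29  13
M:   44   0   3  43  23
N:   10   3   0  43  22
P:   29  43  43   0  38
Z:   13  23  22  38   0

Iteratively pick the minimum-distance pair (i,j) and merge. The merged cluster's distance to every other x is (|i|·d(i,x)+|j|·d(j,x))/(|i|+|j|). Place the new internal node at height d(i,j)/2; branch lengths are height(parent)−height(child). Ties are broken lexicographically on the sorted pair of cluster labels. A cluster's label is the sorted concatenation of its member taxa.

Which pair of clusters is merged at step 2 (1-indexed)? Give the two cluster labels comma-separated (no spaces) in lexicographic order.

1. join M+N (d=3) ⇒ MN; edges |M|=3/2, |N|=3/2
  updated: d(B,MN)=27, d(MN,P)=43, d(MN,Z)=45/2
2. join B+Z (d=13) ⇒ BZ; edges |B|=13/2, |Z|=13/2
  updated: d(BZ,MN)=99/4, d(BZ,P)=67/2
3. join BZ+MN (d=99/4) ⇒ BMNZ; edges |BZ|=47/8, |MN|=87/8
  updated: d(BMNZ,P)=153/4
4. join BMNZ+P (d=153/4) ⇒ BMNPZ; edges |BMNZ|=27/4, |P|=153/8
final tree: (((B:13/2,Z:13/2):47/8,(M:3/2,N:3/2):87/8):27/4,P:153/8)
total length: 469/8

B,Z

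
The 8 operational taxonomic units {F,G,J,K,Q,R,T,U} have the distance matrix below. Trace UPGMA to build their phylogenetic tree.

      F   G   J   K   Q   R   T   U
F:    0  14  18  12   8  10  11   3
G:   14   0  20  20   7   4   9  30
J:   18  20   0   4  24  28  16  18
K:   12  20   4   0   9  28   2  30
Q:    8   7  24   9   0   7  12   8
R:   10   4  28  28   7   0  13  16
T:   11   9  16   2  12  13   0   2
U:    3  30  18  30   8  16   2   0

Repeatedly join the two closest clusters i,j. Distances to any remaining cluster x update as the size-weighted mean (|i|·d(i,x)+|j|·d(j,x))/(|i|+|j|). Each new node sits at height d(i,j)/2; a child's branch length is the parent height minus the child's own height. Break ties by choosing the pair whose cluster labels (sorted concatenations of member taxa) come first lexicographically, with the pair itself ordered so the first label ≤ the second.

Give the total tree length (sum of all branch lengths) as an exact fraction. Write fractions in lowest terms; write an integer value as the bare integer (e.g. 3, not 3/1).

371/10

step 1: merge (K,T) at d=2; branch lengths K→1, T→1; new cluster KT
  updated: d(F,KT)=23/2, d(G,KT)=29/2, d(J,KT)=10, d(KT,Q)=21/2, d(KT,R)=41/2, d(KT,U)=16
step 2: merge (F,U) at d=3; branch lengths F→3/2, U→3/2; new cluster FU
  updated: d(FU,G)=22, d(FU,J)=18, d(FU,KT)=55/4, d(FU,Q)=8, d(FU,R)=13
step 3: merge (G,R) at d=4; branch lengths G→2, R→2; new cluster GR
  updated: d(FU,GR)=35/2, d(GR,J)=24, d(GR,KT)=35/2, d(GR,Q)=7
step 4: merge (GR,Q) at d=7; branch lengths GR→3/2, Q→7/2; new cluster GQR
  updated: d(FU,GQR)=43/3, d(GQR,J)=24, d(GQR,KT)=91/6
step 5: merge (J,KT) at d=10; branch lengths J→5, KT→4; new cluster JKT
  updated: d(FU,JKT)=91/6, d(GQR,JKT)=163/9
step 6: merge (FU,GQR) at d=43/3; branch lengths FU→17/3, GQR→11/3; new cluster FGQRU
  updated: d(FGQRU,JKT)=254/15
step 7: merge (FGQRU,JKT) at d=254/15; branch lengths FGQRU→13/10, JKT→52/15; new cluster FGJKQRTU
final tree: (((F:3/2,U:3/2):17/3,((G:2,R:2):3/2,Q:7/2):11/3):13/10,(J:5,(K:1,T:1):4):52/15)
total length: 371/10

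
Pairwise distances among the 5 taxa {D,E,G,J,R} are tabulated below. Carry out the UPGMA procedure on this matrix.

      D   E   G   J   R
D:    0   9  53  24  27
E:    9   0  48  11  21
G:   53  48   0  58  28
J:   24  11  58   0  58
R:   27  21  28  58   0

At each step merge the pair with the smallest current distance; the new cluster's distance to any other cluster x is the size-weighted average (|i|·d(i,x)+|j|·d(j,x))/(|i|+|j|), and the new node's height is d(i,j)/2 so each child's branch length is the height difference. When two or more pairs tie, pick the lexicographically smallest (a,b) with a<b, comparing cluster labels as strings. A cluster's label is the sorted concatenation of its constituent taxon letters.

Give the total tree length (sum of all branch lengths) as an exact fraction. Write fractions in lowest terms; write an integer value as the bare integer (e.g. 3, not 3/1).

iteration 1: select D,E (d=9); attach at lengths (9/2, 9/2); label the merged cluster DE
  updated: d(DE,G)=101/2, d(DE,J)=35/2, d(DE,R)=24
iteration 2: select DE,J (d=35/2); attach at lengths (17/4, 35/4); label the merged cluster DEJ
  updated: d(DEJ,G)=53, d(DEJ,R)=106/3
iteration 3: select G,R (d=28); attach at lengths (14, 14); label the merged cluster GR
  updated: d(DEJ,GR)=265/6
iteration 4: select DEJ,GR (d=265/6); attach at lengths (40/3, 97/12); label the merged cluster DEGJR
final tree: (((D:9/2,E:9/2):17/4,J:35/4):40/3,(G:14,R:14):97/12)
total length: 857/12

857/12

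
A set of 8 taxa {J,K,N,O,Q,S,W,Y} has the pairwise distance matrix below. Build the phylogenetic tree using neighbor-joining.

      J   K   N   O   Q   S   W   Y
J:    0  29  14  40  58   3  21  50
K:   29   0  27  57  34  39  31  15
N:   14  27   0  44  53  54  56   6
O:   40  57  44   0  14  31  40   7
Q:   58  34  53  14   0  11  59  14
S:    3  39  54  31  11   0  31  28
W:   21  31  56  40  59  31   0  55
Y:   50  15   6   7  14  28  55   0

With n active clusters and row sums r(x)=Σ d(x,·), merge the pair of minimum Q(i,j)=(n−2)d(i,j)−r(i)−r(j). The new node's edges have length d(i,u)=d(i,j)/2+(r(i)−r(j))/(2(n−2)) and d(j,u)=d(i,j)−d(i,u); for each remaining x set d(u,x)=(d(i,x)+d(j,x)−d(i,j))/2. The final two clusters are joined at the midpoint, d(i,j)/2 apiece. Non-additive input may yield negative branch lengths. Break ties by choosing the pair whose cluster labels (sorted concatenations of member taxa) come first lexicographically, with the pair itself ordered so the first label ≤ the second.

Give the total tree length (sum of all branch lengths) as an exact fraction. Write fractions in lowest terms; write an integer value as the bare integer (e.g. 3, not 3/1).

2987/32

1. join J+S (d=3, Q=-394) ⇒ JS; edges |J|=3, |S|=0
  updated: d(JS,K)=65/2, d(JS,N)=65/2, d(JS,O)=34, d(JS,Q)=33, d(JS,W)=49/2, d(JS,Y)=75/2
2. join JS+W (d=49/2, Q=-337) ⇒ JSW; edges |JS|=51/10, |W|=97/5
  updated: d(JSW,K)=39/2, d(JSW,N)=32, d(JSW,O)=99/4, d(JSW,Q)=135/4, d(JSW,Y)=34
3. join O+Q (d=14, Q=-479/2) ⇒ OQ; edges |O|=27/4, |Q|=29/4
  updated: d(JSW,OQ)=89/4, d(K,OQ)=77/2, d(N,OQ)=83/2, d(OQ,Y)=7/2
4. join OQ+Y (d=7/2, Q=-615/4) ⇒ OQY; edges |OQ|=77/8, |Y|=-49/8
  updated: d(JSW,OQY)=211/8, d(K,OQY)=25, d(N,OQY)=22
5. join JSW+K (d=39/2, Q=-883/8) ⇒ JKSW; edges |JSW|=363/32, |K|=261/32
  updated: d(JKSW,N)=79/4, d(JKSW,OQY)=255/16
6. join JKSW+N (d=79/4, Q=-923/16) ⇒ JKNSW; edges |JKSW|=219/32, |N|=413/32
  updated: d(JKNSW,OQY)=291/32
7. join JKNSW+OQY (d=291/32) ⇒ JKNOQSWY; edges |JKNSW|=291/64, |OQY|=291/64
final tree: (((((J:3,S:0):51/10,W:97/5):363/32,K:261/32):219/32,N:413/32):291/64,((O:27/4,Q:29/4):77/8,Y:-49/8):291/64)
total length: 2987/32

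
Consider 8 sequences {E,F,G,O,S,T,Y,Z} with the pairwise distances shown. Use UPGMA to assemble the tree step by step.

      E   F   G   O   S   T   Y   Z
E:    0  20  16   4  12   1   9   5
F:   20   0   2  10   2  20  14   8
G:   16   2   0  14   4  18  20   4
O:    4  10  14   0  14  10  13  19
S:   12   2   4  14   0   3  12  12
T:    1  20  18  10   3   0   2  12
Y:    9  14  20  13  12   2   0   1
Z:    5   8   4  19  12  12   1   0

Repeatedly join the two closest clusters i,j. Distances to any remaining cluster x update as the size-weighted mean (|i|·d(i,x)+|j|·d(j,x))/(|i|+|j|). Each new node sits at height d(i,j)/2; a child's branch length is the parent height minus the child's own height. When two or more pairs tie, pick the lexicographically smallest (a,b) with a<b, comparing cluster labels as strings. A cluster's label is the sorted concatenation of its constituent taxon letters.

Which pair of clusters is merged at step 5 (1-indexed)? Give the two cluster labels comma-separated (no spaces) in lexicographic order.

ET,O

iteration 1: select E,T (d=1); attach at lengths (1/2, 1/2); label the merged cluster ET
  updated: d(ET,F)=20, d(ET,G)=17, d(ET,O)=7, d(ET,S)=15/2, d(ET,Y)=11/2, d(ET,Z)=17/2
iteration 2: select Y,Z (d=1); attach at lengths (1/2, 1/2); label the merged cluster YZ
  updated: d(ET,YZ)=7, d(F,YZ)=11, d(G,YZ)=12, d(O,YZ)=16, d(S,YZ)=12
iteration 3: select F,G (d=2); attach at lengths (1, 1); label the merged cluster FG
  updated: d(ET,FG)=37/2, d(FG,O)=12, d(FG,S)=3, d(FG,YZ)=23/2
iteration 4: select FG,S (d=3); attach at lengths (1/2, 3/2); label the merged cluster FGS
  updated: d(ET,FGS)=89/6, d(FGS,O)=38/3, d(FGS,YZ)=35/3
iteration 5: select ET,O (d=7); attach at lengths (3, 7/2); label the merged cluster EOT
  updated: d(EOT,FGS)=127/9, d(EOT,YZ)=10
iteration 6: select EOT,YZ (d=10); attach at lengths (3/2, 9/2); label the merged cluster EOTYZ
  updated: d(EOTYZ,FGS)=197/15
iteration 7: select EOTYZ,FGS (d=197/15); attach at lengths (47/30, 76/15); label the merged cluster EFGOSTYZ
final tree: ((((E:1/2,T:1/2):3,O:7/2):3/2,(Y:1/2,Z:1/2):9/2):47/30,((F:1,G:1):1/2,S:3/2):76/15)
total length: 377/15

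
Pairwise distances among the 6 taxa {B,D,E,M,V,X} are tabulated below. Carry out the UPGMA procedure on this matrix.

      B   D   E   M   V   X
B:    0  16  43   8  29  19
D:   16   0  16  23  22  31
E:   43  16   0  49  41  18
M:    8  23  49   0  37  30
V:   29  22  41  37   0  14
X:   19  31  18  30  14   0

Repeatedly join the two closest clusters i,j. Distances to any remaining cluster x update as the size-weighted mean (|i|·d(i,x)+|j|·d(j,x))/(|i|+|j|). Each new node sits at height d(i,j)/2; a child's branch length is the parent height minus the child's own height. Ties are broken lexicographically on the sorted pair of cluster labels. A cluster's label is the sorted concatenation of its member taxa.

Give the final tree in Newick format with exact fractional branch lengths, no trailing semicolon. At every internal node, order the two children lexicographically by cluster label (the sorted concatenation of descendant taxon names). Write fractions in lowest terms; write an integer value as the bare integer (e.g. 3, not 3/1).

((B:4,M:4):91/8,((D:8,E:8):6,(V:7,X:7):7):11/8)

iteration 1: select B,M (d=8); attach at lengths (4, 4); label the merged cluster BM
  updated: d(BM,D)=39/2, d(BM,E)=46, d(BM,V)=33, d(BM,X)=49/2
iteration 2: select V,X (d=14); attach at lengths (7, 7); label the merged cluster VX
  updated: d(BM,VX)=115/4, d(D,VX)=53/2, d(E,VX)=59/2
iteration 3: select D,E (d=16); attach at lengths (8, 8); label the merged cluster DE
  updated: d(BM,DE)=131/4, d(DE,VX)=28
iteration 4: select DE,VX (d=28); attach at lengths (6, 7); label the merged cluster DEVX
  updated: d(BM,DEVX)=123/4
iteration 5: select BM,DEVX (d=123/4); attach at lengths (91/8, 11/8); label the merged cluster BDEMVX
final tree: ((B:4,M:4):91/8,((D:8,E:8):6,(V:7,X:7):7):11/8)
total length: 255/4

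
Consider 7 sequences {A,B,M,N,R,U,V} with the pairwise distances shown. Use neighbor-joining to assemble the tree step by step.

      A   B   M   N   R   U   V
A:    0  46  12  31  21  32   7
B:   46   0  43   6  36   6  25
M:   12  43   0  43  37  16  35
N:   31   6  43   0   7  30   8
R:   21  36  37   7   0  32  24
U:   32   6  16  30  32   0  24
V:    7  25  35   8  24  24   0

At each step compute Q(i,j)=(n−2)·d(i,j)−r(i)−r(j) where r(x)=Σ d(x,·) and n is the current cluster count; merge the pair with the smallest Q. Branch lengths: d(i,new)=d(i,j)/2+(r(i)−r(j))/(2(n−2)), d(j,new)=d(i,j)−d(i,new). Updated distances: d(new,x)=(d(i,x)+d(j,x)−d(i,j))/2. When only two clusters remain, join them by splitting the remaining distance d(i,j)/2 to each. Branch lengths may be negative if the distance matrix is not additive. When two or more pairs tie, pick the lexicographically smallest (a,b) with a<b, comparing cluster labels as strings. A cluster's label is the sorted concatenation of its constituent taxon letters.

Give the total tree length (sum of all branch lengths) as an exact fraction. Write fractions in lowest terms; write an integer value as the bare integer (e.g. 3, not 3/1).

1. join A+M (d=12, Q=-275) ⇒ AM; edges |A|=23/10, |M|=97/10
  updated: d(AM,B)=77/2, d(AM,N)=31, d(AM,R)=23, d(AM,U)=18, d(AM,V)=15
2. join B+U (d=6, Q=-395/2) ⇒ BU; edges |B|=51/16, |U|=45/16
  updated: d(AM,BU)=101/4, d(BU,N)=15, d(BU,R)=31, d(BU,V)=43/2
3. join N+R (d=7, Q=-125) ⇒ NR; edges |N|=-1/2, |R|=15/2
  updated: d(AM,NR)=47/2, d(BU,NR)=39/2, d(NR,V)=25/2
4. join AM+V (d=15, Q=-331/4) ⇒ AMV; edges |AM|=179/16, |V|=61/16
  updated: d(AMV,BU)=127/8, d(AMV,NR)=21/2
5. join AMV+BU (d=127/8, Q=-367/8) ⇒ ABMUV; edges |AMV|=55/16, |BU|=199/16
  updated: d(ABMUV,NR)=113/16
6. join ABMUV+NR (d=113/16) ⇒ ABMNRUV; edges |ABMUV|=113/32, |NR|=113/32
final tree: ((((A:23/10,M:97/10):179/16,V:61/16):55/16,(B:51/16,U:45/16):199/16):113/32,(N:-1/2,R:15/2):113/32)
total length: 1007/16

1007/16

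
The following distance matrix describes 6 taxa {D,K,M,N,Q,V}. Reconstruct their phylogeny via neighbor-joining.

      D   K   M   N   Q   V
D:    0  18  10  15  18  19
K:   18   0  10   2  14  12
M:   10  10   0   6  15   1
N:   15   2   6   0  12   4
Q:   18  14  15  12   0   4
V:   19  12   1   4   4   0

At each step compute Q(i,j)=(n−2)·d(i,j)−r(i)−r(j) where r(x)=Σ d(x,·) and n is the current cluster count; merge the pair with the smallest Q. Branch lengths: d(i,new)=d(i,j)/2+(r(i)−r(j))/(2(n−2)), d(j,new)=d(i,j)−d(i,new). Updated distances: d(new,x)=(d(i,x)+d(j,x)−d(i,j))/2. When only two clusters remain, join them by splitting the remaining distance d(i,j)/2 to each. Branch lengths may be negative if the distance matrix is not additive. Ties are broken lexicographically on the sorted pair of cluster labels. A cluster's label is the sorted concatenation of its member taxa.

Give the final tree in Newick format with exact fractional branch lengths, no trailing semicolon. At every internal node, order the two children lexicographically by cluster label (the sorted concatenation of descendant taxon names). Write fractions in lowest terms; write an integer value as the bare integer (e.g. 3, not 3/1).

1. join K+N (d=2, Q=-87) ⇒ KN; edges |K|=25/8, |N|=-9/8
  updated: d(D,KN)=31/2, d(KN,M)=7, d(KN,Q)=12, d(KN,V)=7
2. join Q+V (d=4, Q=-68) ⇒ QV; edges |Q|=5, |V|=-1
  updated: d(D,QV)=33/2, d(KN,QV)=15/2, d(M,QV)=6
3. join D+M (d=10, Q=-45) ⇒ DM; edges |D|=39/4, |M|=1/4
  updated: d(DM,KN)=25/4, d(DM,QV)=25/4
4. join DM+KN (d=25/4, Q=-20) ⇒ DKMN; edges |DM|=5/2, |KN|=15/4
  updated: d(DKMN,QV)=15/4
5. join DKMN+QV (d=15/4) ⇒ DKMNQV; edges |DKMN|=15/8, |QV|=15/8
final tree: (((D:39/4,M:1/4):5/2,(K:25/8,N:-9/8):15/4):15/8,(Q:5,V:-1):15/8)
total length: 26

(((D:39/4,M:1/4):5/2,(K:25/8,N:-9/8):15/4):15/8,(Q:5,V:-1):15/8)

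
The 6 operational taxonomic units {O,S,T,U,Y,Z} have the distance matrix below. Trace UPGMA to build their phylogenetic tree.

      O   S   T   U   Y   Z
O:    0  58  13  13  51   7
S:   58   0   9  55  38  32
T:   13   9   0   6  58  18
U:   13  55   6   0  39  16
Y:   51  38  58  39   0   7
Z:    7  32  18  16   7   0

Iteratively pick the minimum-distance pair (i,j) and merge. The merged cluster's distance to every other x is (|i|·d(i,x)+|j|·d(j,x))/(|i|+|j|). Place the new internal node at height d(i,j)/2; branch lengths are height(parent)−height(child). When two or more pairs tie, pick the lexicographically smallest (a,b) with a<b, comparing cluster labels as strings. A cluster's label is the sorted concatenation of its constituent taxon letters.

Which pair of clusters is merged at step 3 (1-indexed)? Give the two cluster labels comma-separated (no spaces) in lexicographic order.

OZ,TU

iteration 1: select T,U (d=6); attach at lengths (3, 3); label the merged cluster TU
  updated: d(O,TU)=13, d(S,TU)=32, d(TU,Y)=97/2, d(TU,Z)=17
iteration 2: select O,Z (d=7); attach at lengths (7/2, 7/2); label the merged cluster OZ
  updated: d(OZ,S)=45, d(OZ,TU)=15, d(OZ,Y)=29
iteration 3: select OZ,TU (d=15); attach at lengths (4, 9/2); label the merged cluster OTUZ
  updated: d(OTUZ,S)=77/2, d(OTUZ,Y)=155/4
iteration 4: select S,Y (d=38); attach at lengths (19, 19); label the merged cluster SY
  updated: d(OTUZ,SY)=309/8
iteration 5: select OTUZ,SY (d=309/8); attach at lengths (189/16, 5/16); label the merged cluster OSTUYZ
final tree: (((O:7/2,Z:7/2):4,(T:3,U:3):9/2):189/16,(S:19,Y:19):5/16)
total length: 573/8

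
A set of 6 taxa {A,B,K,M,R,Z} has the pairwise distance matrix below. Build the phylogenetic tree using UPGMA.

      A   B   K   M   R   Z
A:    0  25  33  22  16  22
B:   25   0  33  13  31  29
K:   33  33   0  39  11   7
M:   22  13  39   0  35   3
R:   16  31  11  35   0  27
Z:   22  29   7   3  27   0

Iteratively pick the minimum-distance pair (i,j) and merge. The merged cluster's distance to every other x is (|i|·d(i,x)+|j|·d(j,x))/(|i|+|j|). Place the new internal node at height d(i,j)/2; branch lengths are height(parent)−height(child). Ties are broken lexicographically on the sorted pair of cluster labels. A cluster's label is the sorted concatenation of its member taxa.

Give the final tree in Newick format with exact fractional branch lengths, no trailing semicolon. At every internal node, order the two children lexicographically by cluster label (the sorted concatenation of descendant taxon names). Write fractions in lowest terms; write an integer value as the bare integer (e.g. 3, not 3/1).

step 1: merge (M,Z) at d=3; branch lengths M→3/2, Z→3/2; new cluster MZ
  updated: d(A,MZ)=22, d(B,MZ)=21, d(K,MZ)=23, d(MZ,R)=31
step 2: merge (K,R) at d=11; branch lengths K→11/2, R→11/2; new cluster KR
  updated: d(A,KR)=49/2, d(B,KR)=32, d(KR,MZ)=27
step 3: merge (B,MZ) at d=21; branch lengths B→21/2, MZ→9; new cluster BMZ
  updated: d(A,BMZ)=23, d(BMZ,KR)=86/3
step 4: merge (A,BMZ) at d=23; branch lengths A→23/2, BMZ→1; new cluster ABMZ
  updated: d(ABMZ,KR)=221/8
step 5: merge (ABMZ,KR) at d=221/8; branch lengths ABMZ→37/16, KR→133/16; new cluster ABKMRZ
final tree: ((A:23/2,(B:21/2,(M:3/2,Z:3/2):9):1):37/16,(K:11/2,R:11/2):133/16)
total length: 453/8

((A:23/2,(B:21/2,(M:3/2,Z:3/2):9):1):37/16,(K:11/2,R:11/2):133/16)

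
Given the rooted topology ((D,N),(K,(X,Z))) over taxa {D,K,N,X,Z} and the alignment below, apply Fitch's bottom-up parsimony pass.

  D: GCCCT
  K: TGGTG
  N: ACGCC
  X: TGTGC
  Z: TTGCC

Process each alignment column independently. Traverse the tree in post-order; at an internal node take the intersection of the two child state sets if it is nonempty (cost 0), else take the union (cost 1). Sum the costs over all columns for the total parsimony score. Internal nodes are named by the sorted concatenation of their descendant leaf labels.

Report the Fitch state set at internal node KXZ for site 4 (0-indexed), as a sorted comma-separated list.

C,G

[col 0] DN: children D:{G}, N:{A} ∪→ {A,G}; cost 1
[col 0] XZ: children X:{T}, Z:{T} ∩→ {T}; cost 0
[col 0] KXZ: children K:{T}, XZ:{T} ∩→ {T}; cost 0
[col 0] DKNXZ: children DN:{A,G}, KXZ:{T} ∪→ {A,G,T}; cost 1
[col 1] DN: children D:{C}, N:{C} ∩→ {C}; cost 0
[col 1] XZ: children X:{G}, Z:{T} ∪→ {G,T}; cost 1
[col 1] KXZ: children K:{G}, XZ:{G,T} ∩→ {G}; cost 0
[col 1] DKNXZ: children DN:{C}, KXZ:{G} ∪→ {C,G}; cost 1
[col 2] DN: children D:{C}, N:{G} ∪→ {C,G}; cost 1
[col 2] XZ: children X:{T}, Z:{G} ∪→ {G,T}; cost 1
[col 2] KXZ: children K:{G}, XZ:{G,T} ∩→ {G}; cost 0
[col 2] DKNXZ: children DN:{C,G}, KXZ:{G} ∩→ {G}; cost 0
[col 3] DN: children D:{C}, N:{C} ∩→ {C}; cost 0
[col 3] XZ: children X:{G}, Z:{C} ∪→ {C,G}; cost 1
[col 3] KXZ: children K:{T}, XZ:{C,G} ∪→ {C,G,T}; cost 1
[col 3] DKNXZ: children DN:{C}, KXZ:{C,G,T} ∩→ {C}; cost 0
[col 4] DN: children D:{T}, N:{C} ∪→ {C,T}; cost 1
[col 4] XZ: children X:{C}, Z:{C} ∩→ {C}; cost 0
[col 4] KXZ: children K:{G}, XZ:{C} ∪→ {C,G}; cost 1
[col 4] DKNXZ: children DN:{C,T}, KXZ:{C,G} ∩→ {C}; cost 0
per-site changes: [2, 2, 2, 2, 2]; total = 10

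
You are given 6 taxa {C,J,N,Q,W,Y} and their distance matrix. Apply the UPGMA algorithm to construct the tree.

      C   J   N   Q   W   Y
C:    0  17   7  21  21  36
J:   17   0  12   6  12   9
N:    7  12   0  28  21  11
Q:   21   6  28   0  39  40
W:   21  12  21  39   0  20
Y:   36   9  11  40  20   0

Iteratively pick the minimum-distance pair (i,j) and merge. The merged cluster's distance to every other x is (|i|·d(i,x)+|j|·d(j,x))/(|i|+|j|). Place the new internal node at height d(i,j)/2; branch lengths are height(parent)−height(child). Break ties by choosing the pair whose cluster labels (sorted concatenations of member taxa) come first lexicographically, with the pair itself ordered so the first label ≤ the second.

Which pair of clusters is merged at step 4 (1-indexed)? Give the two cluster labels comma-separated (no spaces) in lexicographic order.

W,Y

step 1: merge (J,Q) at d=6; branch lengths J→3, Q→3; new cluster JQ
  updated: d(C,JQ)=19, d(JQ,N)=20, d(JQ,W)=51/2, d(JQ,Y)=49/2
step 2: merge (C,N) at d=7; branch lengths C→7/2, N→7/2; new cluster CN
  updated: d(CN,JQ)=39/2, d(CN,W)=21, d(CN,Y)=47/2
step 3: merge (CN,JQ) at d=39/2; branch lengths CN→25/4, JQ→27/4; new cluster CJNQ
  updated: d(CJNQ,W)=93/4, d(CJNQ,Y)=24
step 4: merge (W,Y) at d=20; branch lengths W→10, Y→10; new cluster WY
  updated: d(CJNQ,WY)=189/8
step 5: merge (CJNQ,WY) at d=189/8; branch lengths CJNQ→33/16, WY→29/16; new cluster CJNQWY
final tree: (((C:7/2,N:7/2):25/4,(J:3,Q:3):27/4):33/16,(W:10,Y:10):29/16)
total length: 399/8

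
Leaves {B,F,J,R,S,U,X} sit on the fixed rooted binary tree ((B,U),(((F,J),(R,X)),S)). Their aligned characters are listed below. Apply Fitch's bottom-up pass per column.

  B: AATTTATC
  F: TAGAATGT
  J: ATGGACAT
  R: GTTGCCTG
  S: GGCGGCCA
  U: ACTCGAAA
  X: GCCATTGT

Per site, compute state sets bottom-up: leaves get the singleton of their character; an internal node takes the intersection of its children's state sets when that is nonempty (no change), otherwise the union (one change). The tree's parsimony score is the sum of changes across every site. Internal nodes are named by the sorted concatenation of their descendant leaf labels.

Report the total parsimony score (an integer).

site 0, node BU: B={A} ∩ U={A} → {A} (+0)
site 0, node FJ: F={T} ∪ J={A} → {A,T} (+1)
site 0, node RX: R={G} ∩ X={G} → {G} (+0)
site 0, node FJRX: FJ={A,T} ∪ RX={G} → {A,G,T} (+1)
site 0, node FJRSX: FJRX={A,G,T} ∩ S={G} → {G} (+0)
site 0, node BFJRSUX: BU={A} ∪ FJRSX={G} → {A,G} (+1)
site 1, node BU: B={A} ∪ U={C} → {A,C} (+1)
site 1, node FJ: F={A} ∪ J={T} → {A,T} (+1)
site 1, node RX: R={T} ∪ X={C} → {C,T} (+1)
site 1, node FJRX: FJ={A,T} ∩ RX={C,T} → {T} (+0)
site 1, node FJRSX: FJRX={T} ∪ S={G} → {G,T} (+1)
site 1, node BFJRSUX: BU={A,C} ∪ FJRSX={G,T} → {A,C,G,T} (+1)
site 2, node BU: B={T} ∩ U={T} → {T} (+0)
site 2, node FJ: F={G} ∩ J={G} → {G} (+0)
site 2, node RX: R={T} ∪ X={C} → {C,T} (+1)
site 2, node FJRX: FJ={G} ∪ RX={C,T} → {C,G,T} (+1)
site 2, node FJRSX: FJRX={C,G,T} ∩ S={C} → {C} (+0)
site 2, node BFJRSUX: BU={T} ∪ FJRSX={C} → {C,T} (+1)
site 3, node BU: B={T} ∪ U={C} → {C,T} (+1)
site 3, node FJ: F={A} ∪ J={G} → {A,G} (+1)
site 3, node RX: R={G} ∪ X={A} → {A,G} (+1)
site 3, node FJRX: FJ={A,G} ∩ RX={A,G} → {A,G} (+0)
site 3, node FJRSX: FJRX={A,G} ∩ S={G} → {G} (+0)
site 3, node BFJRSUX: BU={C,T} ∪ FJRSX={G} → {C,G,T} (+1)
site 4, node BU: B={T} ∪ U={G} → {G,T} (+1)
site 4, node FJ: F={A} ∩ J={A} → {A} (+0)
site 4, node RX: R={C} ∪ X={T} → {C,T} (+1)
site 4, node FJRX: FJ={A} ∪ RX={C,T} → {A,C,T} (+1)
site 4, node FJRSX: FJRX={A,C,T} ∪ S={G} → {A,C,G,T} (+1)
site 4, node BFJRSUX: BU={G,T} ∩ FJRSX={A,C,G,T} → {G,T} (+0)
site 5, node BU: B={A} ∩ U={A} → {A} (+0)
site 5, node FJ: F={T} ∪ J={C} → {C,T} (+1)
site 5, node RX: R={C} ∪ X={T} → {C,T} (+1)
site 5, node FJRX: FJ={C,T} ∩ RX={C,T} → {C,T} (+0)
site 5, node FJRSX: FJRX={C,T} ∩ S={C} → {C} (+0)
site 5, node BFJRSUX: BU={A} ∪ FJRSX={C} → {A,C} (+1)
site 6, node BU: B={T} ∪ U={A} → {A,T} (+1)
site 6, node FJ: F={G} ∪ J={A} → {A,G} (+1)
site 6, node RX: R={T} ∪ X={G} → {G,T} (+1)
site 6, node FJRX: FJ={A,G} ∩ RX={G,T} → {G} (+0)
site 6, node FJRSX: FJRX={G} ∪ S={C} → {C,G} (+1)
site 6, node BFJRSUX: BU={A,T} ∪ FJRSX={C,G} → {A,C,G,T} (+1)
site 7, node BU: B={C} ∪ U={A} → {A,C} (+1)
site 7, node FJ: F={T} ∩ J={T} → {T} (+0)
site 7, node RX: R={G} ∪ X={T} → {G,T} (+1)
site 7, node FJRX: FJ={T} ∩ RX={G,T} → {T} (+0)
site 7, node FJRSX: FJRX={T} ∪ S={A} → {A,T} (+1)
site 7, node BFJRSUX: BU={A,C} ∩ FJRSX={A,T} → {A} (+0)
per-site changes: [3, 5, 3, 4, 4, 3, 5, 3]; total = 30

30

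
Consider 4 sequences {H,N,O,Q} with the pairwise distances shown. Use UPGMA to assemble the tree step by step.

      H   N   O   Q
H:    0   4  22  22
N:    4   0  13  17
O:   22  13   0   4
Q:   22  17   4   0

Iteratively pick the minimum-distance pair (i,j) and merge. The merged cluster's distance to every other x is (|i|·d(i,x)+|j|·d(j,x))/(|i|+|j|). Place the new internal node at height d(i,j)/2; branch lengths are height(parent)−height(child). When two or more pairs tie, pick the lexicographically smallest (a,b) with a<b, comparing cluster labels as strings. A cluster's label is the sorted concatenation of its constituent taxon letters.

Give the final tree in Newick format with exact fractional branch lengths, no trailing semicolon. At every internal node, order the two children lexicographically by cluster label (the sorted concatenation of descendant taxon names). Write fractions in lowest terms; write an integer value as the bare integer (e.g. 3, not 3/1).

iteration 1: select H,N (d=4); attach at lengths (2, 2); label the merged cluster HN
  updated: d(HN,O)=35/2, d(HN,Q)=39/2
iteration 2: select O,Q (d=4); attach at lengths (2, 2); label the merged cluster OQ
  updated: d(HN,OQ)=37/2
iteration 3: select HN,OQ (d=37/2); attach at lengths (29/4, 29/4); label the merged cluster HNOQ
final tree: ((H:2,N:2):29/4,(O:2,Q:2):29/4)
total length: 45/2

((H:2,N:2):29/4,(O:2,Q:2):29/4)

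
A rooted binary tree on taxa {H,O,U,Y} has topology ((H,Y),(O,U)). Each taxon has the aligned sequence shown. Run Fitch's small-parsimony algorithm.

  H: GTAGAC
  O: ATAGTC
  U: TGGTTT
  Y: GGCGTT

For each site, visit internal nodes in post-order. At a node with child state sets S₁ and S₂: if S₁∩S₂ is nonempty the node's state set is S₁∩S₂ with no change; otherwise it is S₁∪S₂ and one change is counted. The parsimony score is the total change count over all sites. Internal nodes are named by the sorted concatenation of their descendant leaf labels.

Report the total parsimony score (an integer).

10

HY@0: {G} ∩ {G} = {G} (intersection, +0)
OU@0: {A} ∪ {T} = {A,T} (union, +1)
HOUY@0: {G} ∪ {A,T} = {A,G,T} (union, +1)
HY@1: {T} ∪ {G} = {G,T} (union, +1)
OU@1: {T} ∪ {G} = {G,T} (union, +1)
HOUY@1: {G,T} ∩ {G,T} = {G,T} (intersection, +0)
HY@2: {A} ∪ {C} = {A,C} (union, +1)
OU@2: {A} ∪ {G} = {A,G} (union, +1)
HOUY@2: {A,C} ∩ {A,G} = {A} (intersection, +0)
HY@3: {G} ∩ {G} = {G} (intersection, +0)
OU@3: {G} ∪ {T} = {G,T} (union, +1)
HOUY@3: {G} ∩ {G,T} = {G} (intersection, +0)
HY@4: {A} ∪ {T} = {A,T} (union, +1)
OU@4: {T} ∩ {T} = {T} (intersection, +0)
HOUY@4: {A,T} ∩ {T} = {T} (intersection, +0)
HY@5: {C} ∪ {T} = {C,T} (union, +1)
OU@5: {C} ∪ {T} = {C,T} (union, +1)
HOUY@5: {C,T} ∩ {C,T} = {C,T} (intersection, +0)
per-site changes: [2, 2, 2, 1, 1, 2]; total = 10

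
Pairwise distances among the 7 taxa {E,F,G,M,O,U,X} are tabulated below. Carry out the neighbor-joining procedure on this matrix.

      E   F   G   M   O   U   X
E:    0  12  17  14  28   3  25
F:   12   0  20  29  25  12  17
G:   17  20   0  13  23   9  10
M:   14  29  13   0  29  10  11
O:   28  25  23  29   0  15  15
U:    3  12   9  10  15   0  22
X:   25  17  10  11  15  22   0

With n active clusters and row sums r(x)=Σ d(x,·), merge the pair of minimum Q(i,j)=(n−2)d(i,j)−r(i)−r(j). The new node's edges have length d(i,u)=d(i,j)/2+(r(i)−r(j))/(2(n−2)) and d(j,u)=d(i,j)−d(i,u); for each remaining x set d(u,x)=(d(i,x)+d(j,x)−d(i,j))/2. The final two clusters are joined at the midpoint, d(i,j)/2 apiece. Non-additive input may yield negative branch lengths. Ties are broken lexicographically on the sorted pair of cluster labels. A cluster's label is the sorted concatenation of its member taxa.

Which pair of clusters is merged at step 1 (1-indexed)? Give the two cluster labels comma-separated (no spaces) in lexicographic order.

1. join O+X (d=15, Q=-160) ⇒ OX; edges |O|=11, |X|=4
  updated: d(E,OX)=19, d(F,OX)=27/2, d(G,OX)=9, d(M,OX)=25/2, d(OX,U)=11
2. join E+F (d=12, Q=-207/2) ⇒ EF; edges |E|=53/16, |F|=139/16
  updated: d(EF,G)=25/2, d(EF,M)=31/2, d(EF,OX)=41/4, d(EF,U)=3/2
3. join EF+U (d=3/2, Q=-267/4) ⇒ EFU; edges |EF|=17/8, |U|=-5/8
  updated: d(EFU,G)=10, d(EFU,M)=12, d(EFU,OX)=79/8
4. join EFU+M (d=12, Q=-363/8) ⇒ EFMU; edges |EFU|=147/32, |M|=237/32
  updated: d(EFMU,G)=11/2, d(EFMU,OX)=83/16
5. join EFMU+G (d=11/2, Q=-315/16) ⇒ EFGMU; edges |EFMU|=27/32, |G|=149/32
  updated: d(EFGMU,OX)=139/32
6. join EFGMU+OX (d=139/32) ⇒ EFGMOUX; edges |EFGMU|=139/64, |OX|=139/64
final tree: (((((E:53/16,F:139/16):17/8,U:-5/8):147/32,M:237/32):27/32,G:149/32):139/64,(O:11,X:4):139/64)
total length: 1611/32

O,X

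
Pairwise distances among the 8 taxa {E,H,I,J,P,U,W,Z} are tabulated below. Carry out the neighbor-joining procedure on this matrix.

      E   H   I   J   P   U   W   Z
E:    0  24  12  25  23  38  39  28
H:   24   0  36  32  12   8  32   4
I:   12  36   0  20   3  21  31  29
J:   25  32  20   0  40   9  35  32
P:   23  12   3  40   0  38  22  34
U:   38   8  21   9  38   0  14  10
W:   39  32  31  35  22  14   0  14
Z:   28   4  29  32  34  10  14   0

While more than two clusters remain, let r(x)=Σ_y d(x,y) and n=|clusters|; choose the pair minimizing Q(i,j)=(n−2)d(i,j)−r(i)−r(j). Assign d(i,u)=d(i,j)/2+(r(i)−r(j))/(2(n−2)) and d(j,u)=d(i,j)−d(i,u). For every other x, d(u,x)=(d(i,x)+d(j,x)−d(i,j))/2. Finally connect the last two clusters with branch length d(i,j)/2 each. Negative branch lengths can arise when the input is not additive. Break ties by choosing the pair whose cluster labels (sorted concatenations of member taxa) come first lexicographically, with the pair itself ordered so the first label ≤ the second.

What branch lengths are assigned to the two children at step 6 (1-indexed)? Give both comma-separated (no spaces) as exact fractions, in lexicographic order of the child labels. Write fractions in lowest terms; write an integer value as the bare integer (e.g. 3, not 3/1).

33/32,211/32

1. join I+P (d=3, Q=-306) ⇒ IP; edges |I|=-1/6, |P|=19/6
  updated: d(E,IP)=16, d(H,IP)=45/2, d(IP,J)=57/2, d(IP,U)=28, d(IP,W)=25, d(IP,Z)=30
2. join E+IP (d=16, Q=-240) ⇒ EIP; edges |E|=10, |IP|=6
  updated: d(EIP,H)=61/4, d(EIP,J)=75/4, d(EIP,U)=25, d(EIP,W)=24, d(EIP,Z)=21
3. join J+U (d=9, Q=-627/4) ⇒ JU; edges |J|=387/32, |U|=-99/32
  updated: d(EIP,JU)=139/8, d(H,JU)=31/2, d(JU,W)=20, d(JU,Z)=33/2
4. join H+Z (d=4, Q=-441/4) ⇒ HZ; edges |H|=31/8, |Z|=1/8
  updated: d(EIP,HZ)=129/8, d(HZ,JU)=14, d(HZ,W)=21
5. join EIP+HZ (d=129/8, Q=-611/8) ⇒ EHIPZ; edges |EIP|=309/32, |HZ|=207/32
  updated: d(EHIPZ,JU)=61/8, d(EHIPZ,W)=231/16
6. join EHIPZ+JU (d=61/8, Q=-673/16) ⇒ EHIJPUZ; edges |EHIPZ|=33/32, |JU|=211/32
  updated: d(EHIJPUZ,W)=429/32
7. join EHIJPUZ+W (d=429/32) ⇒ EHIJPUWZ; edges |EHIJPUZ|=429/64, |W|=429/64
final tree: ((((E:10,(I:-1/6,P:19/6):6):309/32,(H:31/8,Z:1/8):207/32):33/32,(J:387/32,U:-99/32):211/32):429/64,W:429/64)
total length: 2213/32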